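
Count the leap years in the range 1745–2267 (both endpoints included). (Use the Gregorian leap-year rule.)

Multiples of 4 in [1745,2267]: 130.
Of those, multiples of 100: 5 (not leap unless ÷400).
Multiples of 400: 1.
Leap years = 130 − 5 + 1 = 126.

126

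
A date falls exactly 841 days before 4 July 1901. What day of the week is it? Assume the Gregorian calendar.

Wednesday

First find the weekday of Jul 4, 1901. Doomsday rule: the anchor day for the 1900s is Wednesday. For year 01: 1÷12 = 0 r 1, and 1÷4 = 0, so 0+1+0 = 1.
Wednesday + 1 ≡ Thursday — that's 1901's doomsday.
In July the doomsday date is Jul 11.
Jul 4 is 7 days before Jul 11; 7 mod 7 = 0, so Thursday − 0 = Thursday.
841 mod 7 = 1, so 841 days before a Thursday is Thursday − 1 = Wednesday.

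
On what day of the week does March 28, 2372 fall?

Doomsday rule: the anchor day for the 2300s is Wednesday. For year 72: 72÷12 = 6 r 0, and 0÷4 = 0, so 6+0+0 = 6.
Wednesday + 6 ≡ Tuesday — that's 2372's doomsday.
In March the doomsday date is Mar 14.
Mar 28 is 14 days after Mar 14; 14 mod 7 = 0, so Tuesday + 0 = Tuesday.

Tuesday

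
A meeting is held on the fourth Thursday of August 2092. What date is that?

August 1, 2092 is a Friday.
The first Thursday is therefore August 7 (6 days later).
The fourth Thursday is 7 + 3×7 = August 28.

August 28, 2092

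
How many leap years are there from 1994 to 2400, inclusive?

Multiples of 4 in [1994,2400]: 102.
Of those, multiples of 100: 5 (not leap unless ÷400).
Multiples of 400: 2.
Leap years = 102 − 5 + 2 = 99.

99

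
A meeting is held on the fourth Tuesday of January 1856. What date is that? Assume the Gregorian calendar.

January 1, 1856 is a Tuesday.
The first Tuesday is therefore January 1 (same day).
The fourth Tuesday is 1 + 3×7 = January 22.

January 22, 1856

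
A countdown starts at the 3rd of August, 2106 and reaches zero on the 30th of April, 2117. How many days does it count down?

Aug 3, 2106 → Aug 3, 2107: 365 days.
Aug 3, 2107 → Aug 3, 2108: 366 days (Feb 29, 2108 is in that span).
Aug 3, 2108 → Aug 3, 2109: 365 days.
Aug 3, 2109 → Aug 3, 2110: 365 days.
Aug 3, 2110 → Aug 3, 2111: 365 days.
Aug 3, 2111 → Aug 3, 2112: 366 days (Feb 29, 2112 is in that span).
Aug 3, 2112 → Aug 3, 2113: 365 days.
Aug 3, 2113 → Aug 3, 2114: 365 days.
Aug 3, 2114 → Aug 3, 2115: 365 days.
Aug 3, 2115 → Aug 3, 2116: 366 days (Feb 29, 2116 is in that span).
Aug 3, 2116 → Sep 3, 2116: 31 days (August has 31).
Sep 3, 2116 → Oct 3, 2116: 30 days (September has 30).
Oct 3, 2116 → Nov 3, 2116: 31 days (October has 31).
Nov 3, 2116 → Dec 3, 2116: 30 days (November has 30).
Dec 3, 2116 → Jan 3, 2117: 31 days (December has 31).
Jan 3, 2117 → Feb 3, 2117: 31 days (January has 31).
Feb 3, 2117 → Mar 3, 2117: 28 days (February has 28).
Mar 3, 2117 → Apr 3, 2117: 31 days (March has 31).
Apr 3, 2117 → Apr 30, 2117: 27 days.
Total: 3923 days.

3923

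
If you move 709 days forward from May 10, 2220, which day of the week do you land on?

Friday

First find the weekday of May 10, 2220. Doomsday rule: the anchor day for the 2200s is Friday. For year 20: 20÷12 = 1 r 8, and 8÷4 = 2, so 1+8+2 = 11.
Friday + 11 ≡ Tuesday — that's 2220's doomsday.
In May the doomsday date is May 9.
May 10 is 1 day after May 9; 1 mod 7 = 1, so Tuesday + 1 = Wednesday.
709 mod 7 = 2, so 709 days after a Wednesday is Wednesday + 2 = Friday.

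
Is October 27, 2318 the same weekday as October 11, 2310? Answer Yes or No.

No

From Oct 11, 2310 to Oct 27, 2318 is 2938 days.
2938 mod 7 = 5, so they are different weekdays.
(Oct 11, 2310 is a Tuesday; Oct 27, 2318 is a Sunday.)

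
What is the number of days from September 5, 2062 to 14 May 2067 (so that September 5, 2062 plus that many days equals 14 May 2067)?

1712

Sep 5, 2062 → Sep 5, 2063: 365 days.
Sep 5, 2063 → Sep 5, 2064: 366 days (Feb 29, 2064 is in that span).
Sep 5, 2064 → Sep 5, 2065: 365 days.
Sep 5, 2065 → Sep 5, 2066: 365 days.
Sep 5, 2066 → Oct 5, 2066: 30 days (September has 30).
Oct 5, 2066 → Nov 5, 2066: 31 days (October has 31).
Nov 5, 2066 → Dec 5, 2066: 30 days (November has 30).
Dec 5, 2066 → Jan 5, 2067: 31 days (December has 31).
Jan 5, 2067 → Feb 5, 2067: 31 days (January has 31).
Feb 5, 2067 → Mar 5, 2067: 28 days (February has 28).
Mar 5, 2067 → Apr 5, 2067: 31 days (March has 31).
Apr 5, 2067 → May 5, 2067: 30 days (April has 30).
May 5, 2067 → May 14, 2067: 9 days.
Total: 1712 days.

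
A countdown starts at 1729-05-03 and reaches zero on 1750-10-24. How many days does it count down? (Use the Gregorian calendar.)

May 3, 1729 → May 3, 1730: 365 days.
May 3, 1730 → May 3, 1731: 365 days.
May 3, 1731 → May 3, 1732: 366 days (Feb 29, 1732 is in that span).
May 3, 1732 → May 3, 1733: 365 days.
May 3, 1733 → May 3, 1734: 365 days.
May 3, 1734 → May 3, 1735: 365 days.
May 3, 1735 → May 3, 1736: 366 days (Feb 29, 1736 is in that span).
May 3, 1736 → May 3, 1737: 365 days.
May 3, 1737 → May 3, 1738: 365 days.
May 3, 1738 → May 3, 1739: 365 days.
May 3, 1739 → May 3, 1740: 366 days (Feb 29, 1740 is in that span).
May 3, 1740 → May 3, 1741: 365 days.
May 3, 1741 → May 3, 1742: 365 days.
May 3, 1742 → May 3, 1743: 365 days.
May 3, 1743 → May 3, 1744: 366 days (Feb 29, 1744 is in that span).
May 3, 1744 → May 3, 1745: 365 days.
May 3, 1745 → May 3, 1746: 365 days.
May 3, 1746 → May 3, 1747: 365 days.
May 3, 1747 → May 3, 1748: 366 days (Feb 29, 1748 is in that span).
May 3, 1748 → May 3, 1749: 365 days.
May 3, 1749 → May 3, 1750: 365 days.
May 3, 1750 → Jun 3, 1750: 31 days (May has 31).
Jun 3, 1750 → Jul 3, 1750: 30 days (June has 30).
Jul 3, 1750 → Aug 3, 1750: 31 days (July has 31).
Aug 3, 1750 → Sep 3, 1750: 31 days (August has 31).
Sep 3, 1750 → Oct 3, 1750: 30 days (September has 30).
Oct 3, 1750 → Oct 24, 1750: 21 days.
Total: 7844 days.

7844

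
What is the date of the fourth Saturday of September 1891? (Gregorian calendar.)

September 26, 1891

September 1, 1891 is a Tuesday.
The first Saturday is therefore September 5 (4 days later).
The fourth Saturday is 5 + 3×7 = September 26.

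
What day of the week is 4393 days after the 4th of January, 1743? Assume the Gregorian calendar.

Jan 4, 1743 is a Friday.
4393 mod 7 = 4, so 4393 days after a Friday is Friday + 4 = Tuesday.

Tuesday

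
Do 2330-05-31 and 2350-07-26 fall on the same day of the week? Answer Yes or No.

No

From May 31, 2330 to Jul 26, 2350 is 7361 days.
7361 mod 7 = 4, so they are different weekdays.
(May 31, 2330 is a Saturday; Jul 26, 2350 is a Wednesday.)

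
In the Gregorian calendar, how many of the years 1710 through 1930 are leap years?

53

Multiples of 4 in [1710,1930]: 55.
Of those, multiples of 100: 2 (not leap unless ÷400).
Multiples of 400: 0.
Leap years = 55 − 2 + 0 = 53.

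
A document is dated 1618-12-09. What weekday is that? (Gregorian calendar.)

Doomsday rule: the anchor day for the 1600s is Tuesday. For year 18: 18÷12 = 1 r 6, and 6÷4 = 1, so 1+6+1 = 8.
Tuesday + 8 ≡ Wednesday — that's 1618's doomsday.
In December the doomsday date is Dec 12.
Dec 9 is 3 days before Dec 12; 3 mod 7 = 3, so Wednesday − 3 = Sunday.

Sunday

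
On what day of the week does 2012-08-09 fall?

Doomsday rule: the anchor day for the 2000s is Tuesday. For year 12: 12÷12 = 1 r 0, and 0÷4 = 0, so 1+0+0 = 1.
Tuesday + 1 ≡ Wednesday — that's 2012's doomsday.
In August the doomsday date is Aug 8.
Aug 9 is 1 day after Aug 8; 1 mod 7 = 1, so Wednesday + 1 = Thursday.

Thursday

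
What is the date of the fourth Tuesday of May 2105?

May 1, 2105 is a Friday.
The first Tuesday is therefore May 5 (4 days later).
The fourth Tuesday is 5 + 3×7 = May 26.

May 26, 2105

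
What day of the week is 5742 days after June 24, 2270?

First find the weekday of Jun 24, 2270. Doomsday rule: the anchor day for the 2200s is Friday. For year 70: 70÷12 = 5 r 10, and 10÷4 = 2, so 5+10+2 = 17.
Friday + 17 ≡ Monday — that's 2270's doomsday.
In June the doomsday date is Jun 6.
Jun 24 is 18 days after Jun 6; 18 mod 7 = 4, so Monday + 4 = Friday.
5742 mod 7 = 2, so 5742 days after a Friday is Friday + 2 = Sunday.

Sunday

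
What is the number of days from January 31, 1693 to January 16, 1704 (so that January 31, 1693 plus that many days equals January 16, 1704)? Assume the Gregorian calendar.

Jan 31, 1693 → Jan 31, 1694: 365 days.
Jan 31, 1694 → Jan 31, 1695: 365 days.
Jan 31, 1695 → Jan 31, 1696: 365 days.
Jan 31, 1696 → Jan 31, 1697: 366 days (Feb 29, 1696 is in that span).
Jan 31, 1697 → Jan 31, 1698: 365 days.
Jan 31, 1698 → Jan 31, 1699: 365 days.
Jan 31, 1699 → Jan 31, 1700: 365 days.
Jan 31, 1700 → Jan 31, 1701: 365 days.
Jan 31, 1701 → Jan 31, 1702: 365 days.
Jan 31, 1702 → Jan 31, 1703: 365 days.
Jan 31, 1703 → Feb 28, 1703: 28 days (January has 31).
Feb 28, 1703 → Mar 28, 1703: 28 days (February has 28).
Mar 28, 1703 → Apr 28, 1703: 31 days (March has 31).
Apr 28, 1703 → May 28, 1703: 30 days (April has 30).
May 28, 1703 → Jun 28, 1703: 31 days (May has 31).
Jun 28, 1703 → Jul 28, 1703: 30 days (June has 30).
Jul 28, 1703 → Aug 28, 1703: 31 days (July has 31).
Aug 28, 1703 → Sep 28, 1703: 31 days (August has 31).
Sep 28, 1703 → Oct 28, 1703: 30 days (September has 30).
Oct 28, 1703 → Nov 28, 1703: 31 days (October has 31).
Nov 28, 1703 → Dec 28, 1703: 30 days (November has 30).
Dec 28, 1703 → Jan 16, 1704: 19 days.
Total: 4001 days.

4001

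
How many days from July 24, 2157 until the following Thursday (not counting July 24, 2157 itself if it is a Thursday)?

4

Jul 24, 2157 is a Sunday.
From Sunday to the next Thursday is 4 days.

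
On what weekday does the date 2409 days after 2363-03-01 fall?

First find the weekday of Mar 1, 2363. Doomsday rule: the anchor day for the 2300s is Wednesday. For year 63: 63÷12 = 5 r 3, and 3÷4 = 0, so 5+3+0 = 8.
Wednesday + 8 ≡ Thursday — that's 2363's doomsday.
In March the doomsday date is Mar 14.
Mar 1 is 13 days before Mar 14; 13 mod 7 = 6, so Thursday − 6 = Friday.
2409 mod 7 = 1, so 2409 days after a Friday is Friday + 1 = Saturday.

Saturday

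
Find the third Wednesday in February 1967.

February 1, 1967 is a Wednesday.
The first Wednesday is therefore February 1 (same day).
The third Wednesday is 1 + 2×7 = February 15.

February 15, 1967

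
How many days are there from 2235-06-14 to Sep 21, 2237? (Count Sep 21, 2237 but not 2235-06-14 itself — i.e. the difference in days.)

Jun 14, 2235 → Jun 14, 2236: 366 days (Feb 29, 2236 is in that span).
Jun 14, 2236 → Jun 14, 2237: 365 days.
Jun 14, 2237 → Jul 14, 2237: 30 days (June has 30).
Jul 14, 2237 → Aug 14, 2237: 31 days (July has 31).
Aug 14, 2237 → Sep 14, 2237: 31 days (August has 31).
Sep 14, 2237 → Sep 21, 2237: 7 days.
Total: 830 days.

830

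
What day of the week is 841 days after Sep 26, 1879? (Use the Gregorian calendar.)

First find the weekday of Sep 26, 1879. Doomsday rule: the anchor day for the 1800s is Friday. For year 79: 79÷12 = 6 r 7, and 7÷4 = 1, so 6+7+1 = 14.
Friday + 14 ≡ Friday — that's 1879's doomsday.
In September the doomsday date is Sep 5.
Sep 26 is 21 days after Sep 5; 21 mod 7 = 0, so Friday + 0 = Friday.
841 mod 7 = 1, so 841 days after a Friday is Friday + 1 = Saturday.

Saturday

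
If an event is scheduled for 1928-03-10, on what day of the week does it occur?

Doomsday rule: the anchor day for the 1900s is Wednesday. For year 28: 28÷12 = 2 r 4, and 4÷4 = 1, so 2+4+1 = 7.
Wednesday + 7 ≡ Wednesday — that's 1928's doomsday.
In March the doomsday date is Mar 14.
Mar 10 is 4 days before Mar 14; 4 mod 7 = 4, so Wednesday − 4 = Saturday.

Saturday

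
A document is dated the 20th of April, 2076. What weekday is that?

Doomsday rule: the anchor day for the 2000s is Tuesday. For year 76: 76÷12 = 6 r 4, and 4÷4 = 1, so 6+4+1 = 11.
Tuesday + 11 ≡ Saturday — that's 2076's doomsday.
In April the doomsday date is Apr 4.
Apr 20 is 16 days after Apr 4; 16 mod 7 = 2, so Saturday + 2 = Monday.

Monday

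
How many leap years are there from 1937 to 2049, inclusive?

28

Multiples of 4 in [1937,2049]: 28.
Of those, multiples of 100: 1 (not leap unless ÷400).
Multiples of 400: 1.
Leap years = 28 − 1 + 1 = 28.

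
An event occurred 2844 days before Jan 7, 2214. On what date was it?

−365 (one year) → Jan 7, 2213 (2479 left).
−366 (one year; includes Feb 29, 2212) → Jan 7, 2212 (2113 left).
−365 (one year) → Jan 7, 2211 (1748 left).
−365 (one year) → Jan 7, 2210 (1383 left).
−365 (one year) → Jan 7, 2209 (1018 left).
−366 (one year; includes Feb 29, 2208) → Jan 7, 2208 (652 left).
−365 (one year) → Jan 7, 2207 (287 left).
−7 → Dec 31, 2206 (end of Dec, 31 days; 280 left).
−31 → Nov 30, 2206 (end of Nov, 30 days; 249 left).
−30 → Oct 31, 2206 (end of Oct, 31 days; 219 left).
−31 → Sep 30, 2206 (end of Sep, 30 days; 188 left).
−30 → Aug 31, 2206 (end of Aug, 31 days; 158 left).
−31 → Jul 31, 2206 (end of Jul, 31 days; 127 left).
−31 → Jun 30, 2206 (end of Jun, 30 days; 96 left).
−30 → May 31, 2206 (end of May, 31 days; 66 left).
−31 → Apr 30, 2206 (end of Apr, 30 days; 35 left).
−30 → Mar 31, 2206 (end of Mar, 31 days; 5 left).
−5 → Mar 26, 2206.

March 26, 2206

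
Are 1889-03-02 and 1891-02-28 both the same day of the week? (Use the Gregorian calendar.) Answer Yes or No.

From Mar 2, 1889 to Feb 28, 1891 is 728 days.
728 mod 7 = 0, so they are the same weekday.
(Mar 2, 1889 is a Saturday; Feb 28, 1891 is a Saturday.)

Yes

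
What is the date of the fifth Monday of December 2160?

December 29, 2160

December 1, 2160 is a Monday.
The first Monday is therefore December 1 (same day).
The fifth Monday is 1 + 4×7 = December 29.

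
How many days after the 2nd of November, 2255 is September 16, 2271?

5797

Nov 2, 2255 → Nov 2, 2256: 366 days (Feb 29, 2256 is in that span).
Nov 2, 2256 → Nov 2, 2257: 365 days.
Nov 2, 2257 → Nov 2, 2258: 365 days.
Nov 2, 2258 → Nov 2, 2259: 365 days.
Nov 2, 2259 → Nov 2, 2260: 366 days (Feb 29, 2260 is in that span).
Nov 2, 2260 → Nov 2, 2261: 365 days.
Nov 2, 2261 → Nov 2, 2262: 365 days.
Nov 2, 2262 → Nov 2, 2263: 365 days.
Nov 2, 2263 → Nov 2, 2264: 366 days (Feb 29, 2264 is in that span).
Nov 2, 2264 → Nov 2, 2265: 365 days.
Nov 2, 2265 → Nov 2, 2266: 365 days.
Nov 2, 2266 → Nov 2, 2267: 365 days.
Nov 2, 2267 → Nov 2, 2268: 366 days (Feb 29, 2268 is in that span).
Nov 2, 2268 → Nov 2, 2269: 365 days.
Nov 2, 2269 → Nov 2, 2270: 365 days.
Nov 2, 2270 → Dec 2, 2270: 30 days (November has 30).
Dec 2, 2270 → Jan 2, 2271: 31 days (December has 31).
Jan 2, 2271 → Feb 2, 2271: 31 days (January has 31).
Feb 2, 2271 → Mar 2, 2271: 28 days (February has 28).
Mar 2, 2271 → Apr 2, 2271: 31 days (March has 31).
Apr 2, 2271 → May 2, 2271: 30 days (April has 30).
May 2, 2271 → Jun 2, 2271: 31 days (May has 31).
Jun 2, 2271 → Jul 2, 2271: 30 days (June has 30).
Jul 2, 2271 → Aug 2, 2271: 31 days (July has 31).
Aug 2, 2271 → Sep 2, 2271: 31 days (August has 31).
Sep 2, 2271 → Sep 16, 2271: 14 days.
Total: 5797 days.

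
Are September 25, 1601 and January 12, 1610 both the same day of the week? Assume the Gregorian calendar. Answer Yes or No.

From Sep 25, 1601 to Jan 12, 1610 is 3031 days.
3031 mod 7 = 0, so they are the same weekday.
(Sep 25, 1601 is a Tuesday; Jan 12, 1610 is a Tuesday.)

Yes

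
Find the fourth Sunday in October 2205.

October 27, 2205

October 1, 2205 is a Tuesday.
The first Sunday is therefore October 6 (5 days later).
The fourth Sunday is 6 + 3×7 = October 27.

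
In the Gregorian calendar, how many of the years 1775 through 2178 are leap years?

98

Multiples of 4 in [1775,2178]: 101.
Of those, multiples of 100: 4 (not leap unless ÷400).
Multiples of 400: 1.
Leap years = 101 − 4 + 1 = 98.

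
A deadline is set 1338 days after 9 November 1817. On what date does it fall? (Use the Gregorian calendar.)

July 9, 1821

+365 (one year) → Nov 9, 1818 (973 left).
+365 (one year) → Nov 9, 1819 (608 left).
+366 (one year; includes Feb 29, 1820) → Nov 9, 1820 (242 left).
Nov has 30 days: +22 → Dec 1, 1820 (220 left).
Dec has 31 days: +31 → Jan 1, 1821 (189 left).
Jan has 31 days: +31 → Feb 1, 1821 (158 left).
Feb has 28 days: +28 → Mar 1, 1821 (130 left).
Mar has 31 days: +31 → Apr 1, 1821 (99 left).
Apr has 30 days: +30 → May 1, 1821 (69 left).
May has 31 days: +31 → Jun 1, 1821 (38 left).
Jun has 30 days: +30 → Jul 1, 1821 (8 left).
+8 → Jul 9, 1821.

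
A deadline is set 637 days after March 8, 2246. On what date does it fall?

December 5, 2247

+365 (one year) → Mar 8, 2247 (272 left).
Mar has 31 days: +24 → Apr 1, 2247 (248 left).
Apr has 30 days: +30 → May 1, 2247 (218 left).
May has 31 days: +31 → Jun 1, 2247 (187 left).
Jun has 30 days: +30 → Jul 1, 2247 (157 left).
Jul has 31 days: +31 → Aug 1, 2247 (126 left).
Aug has 31 days: +31 → Sep 1, 2247 (95 left).
Sep has 30 days: +30 → Oct 1, 2247 (65 left).
Oct has 31 days: +31 → Nov 1, 2247 (34 left).
Nov has 30 days: +30 → Dec 1, 2247 (4 left).
+4 → Dec 5, 2247.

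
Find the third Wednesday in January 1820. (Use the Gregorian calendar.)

January 19, 1820

January 1, 1820 is a Saturday.
The first Wednesday is therefore January 5 (4 days later).
The third Wednesday is 5 + 2×7 = January 19.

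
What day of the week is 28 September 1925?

Doomsday rule: the anchor day for the 1900s is Wednesday. For year 25: 25÷12 = 2 r 1, and 1÷4 = 0, so 2+1+0 = 3.
Wednesday + 3 ≡ Saturday — that's 1925's doomsday.
In September the doomsday date is Sep 5.
Sep 28 is 23 days after Sep 5; 23 mod 7 = 2, so Saturday + 2 = Monday.

Monday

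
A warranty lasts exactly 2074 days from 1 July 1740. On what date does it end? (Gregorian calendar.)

March 6, 1746

+365 (one year) → Jul 1, 1741 (1709 left).
+365 (one year) → Jul 1, 1742 (1344 left).
+365 (one year) → Jul 1, 1743 (979 left).
+366 (one year; includes Feb 29, 1744) → Jul 1, 1744 (613 left).
+365 (one year) → Jul 1, 1745 (248 left).
Jul has 31 days: +31 → Aug 1, 1745 (217 left).
Aug has 31 days: +31 → Sep 1, 1745 (186 left).
Sep has 30 days: +30 → Oct 1, 1745 (156 left).
Oct has 31 days: +31 → Nov 1, 1745 (125 left).
Nov has 30 days: +30 → Dec 1, 1745 (95 left).
Dec has 31 days: +31 → Jan 1, 1746 (64 left).
Jan has 31 days: +31 → Feb 1, 1746 (33 left).
Feb has 28 days: +28 → Mar 1, 1746 (5 left).
+5 → Mar 6, 1746.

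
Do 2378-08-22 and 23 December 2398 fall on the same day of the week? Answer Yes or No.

From Aug 22, 2378 to Dec 23, 2398 is 7428 days.
7428 mod 7 = 1, so they are different weekdays.
(Aug 22, 2378 is a Tuesday; Dec 23, 2398 is a Wednesday.)

No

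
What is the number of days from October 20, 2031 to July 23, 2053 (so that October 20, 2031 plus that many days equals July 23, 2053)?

7947

Oct 20, 2031 → Oct 20, 2032: 366 days (Feb 29, 2032 is in that span).
Oct 20, 2032 → Oct 20, 2033: 365 days.
Oct 20, 2033 → Oct 20, 2034: 365 days.
Oct 20, 2034 → Oct 20, 2035: 365 days.
Oct 20, 2035 → Oct 20, 2036: 366 days (Feb 29, 2036 is in that span).
Oct 20, 2036 → Oct 20, 2037: 365 days.
Oct 20, 2037 → Oct 20, 2038: 365 days.
Oct 20, 2038 → Oct 20, 2039: 365 days.
Oct 20, 2039 → Oct 20, 2040: 366 days (Feb 29, 2040 is in that span).
Oct 20, 2040 → Oct 20, 2041: 365 days.
Oct 20, 2041 → Oct 20, 2042: 365 days.
Oct 20, 2042 → Oct 20, 2043: 365 days.
Oct 20, 2043 → Oct 20, 2044: 366 days (Feb 29, 2044 is in that span).
Oct 20, 2044 → Oct 20, 2045: 365 days.
Oct 20, 2045 → Oct 20, 2046: 365 days.
Oct 20, 2046 → Oct 20, 2047: 365 days.
Oct 20, 2047 → Oct 20, 2048: 366 days (Feb 29, 2048 is in that span).
Oct 20, 2048 → Oct 20, 2049: 365 days.
Oct 20, 2049 → Oct 20, 2050: 365 days.
Oct 20, 2050 → Oct 20, 2051: 365 days.
Oct 20, 2051 → Oct 20, 2052: 366 days (Feb 29, 2052 is in that span).
Oct 20, 2052 → Nov 20, 2052: 31 days (October has 31).
Nov 20, 2052 → Dec 20, 2052: 30 days (November has 30).
Dec 20, 2052 → Jan 20, 2053: 31 days (December has 31).
Jan 20, 2053 → Feb 20, 2053: 31 days (January has 31).
Feb 20, 2053 → Mar 20, 2053: 28 days (February has 28).
Mar 20, 2053 → Apr 20, 2053: 31 days (March has 31).
Apr 20, 2053 → May 20, 2053: 30 days (April has 30).
May 20, 2053 → Jun 20, 2053: 31 days (May has 31).
Jun 20, 2053 → Jul 20, 2053: 30 days (June has 30).
Jul 20, 2053 → Jul 23, 2053: 3 days.
Total: 7947 days.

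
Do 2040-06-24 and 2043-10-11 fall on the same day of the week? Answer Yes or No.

Yes

From Jun 24, 2040 to Oct 11, 2043 is 1204 days.
1204 mod 7 = 0, so they are the same weekday.
(Jun 24, 2040 is a Sunday; Oct 11, 2043 is a Sunday.)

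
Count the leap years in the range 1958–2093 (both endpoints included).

Multiples of 4 in [1958,2093]: 34.
Of those, multiples of 100: 1 (not leap unless ÷400).
Multiples of 400: 1.
Leap years = 34 − 1 + 1 = 34.

34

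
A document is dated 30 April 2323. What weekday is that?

Doomsday rule: the anchor day for the 2300s is Wednesday. For year 23: 23÷12 = 1 r 11, and 11÷4 = 2, so 1+11+2 = 14.
Wednesday + 14 ≡ Wednesday — that's 2323's doomsday.
In April the doomsday date is Apr 4.
Apr 30 is 26 days after Apr 4; 26 mod 7 = 5, so Wednesday + 5 = Monday.

Monday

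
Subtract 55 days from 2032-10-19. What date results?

−19 → Sep 30, 2032 (end of Sep, 30 days; 36 left).
−30 → Aug 31, 2032 (end of Aug, 31 days; 6 left).
−6 → Aug 25, 2032.

August 25, 2032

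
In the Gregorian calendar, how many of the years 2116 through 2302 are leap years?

Multiples of 4 in [2116,2302]: 47.
Of those, multiples of 100: 2 (not leap unless ÷400).
Multiples of 400: 0.
Leap years = 47 − 2 + 0 = 45.

45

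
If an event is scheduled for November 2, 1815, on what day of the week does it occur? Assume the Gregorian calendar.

Thursday

Doomsday rule: the anchor day for the 1800s is Friday. For year 15: 15÷12 = 1 r 3, and 3÷4 = 0, so 1+3+0 = 4.
Friday + 4 ≡ Tuesday — that's 1815's doomsday.
In November the doomsday date is Nov 7.
Nov 2 is 5 days before Nov 7; 5 mod 7 = 5, so Tuesday − 5 = Thursday.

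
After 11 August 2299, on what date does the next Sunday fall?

August 13, 2299

Aug 11, 2299 is a Friday.
From Friday to the next Sunday is 2 days.
Aug 11, 2299 + 2 = Aug 13, 2299.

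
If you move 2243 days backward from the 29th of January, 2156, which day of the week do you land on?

First find the weekday of Jan 29, 2156. Doomsday rule: the anchor day for the 2100s is Sunday. For year 56: 56÷12 = 4 r 8, and 8÷4 = 2, so 4+8+2 = 14.
Sunday + 14 ≡ Sunday — that's 2156's doomsday.
In January the doomsday date is Jan 4 (2156 is a leap year (divisible by 4)).
Jan 29 is 25 days after Jan 4; 25 mod 7 = 4, so Sunday + 4 = Thursday.
2243 mod 7 = 3, so 2243 days before a Thursday is Thursday − 3 = Monday.

Monday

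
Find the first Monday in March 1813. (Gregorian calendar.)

March 1, 1813 is a Monday.
The first Monday is therefore March 1 (same day).

March 1, 1813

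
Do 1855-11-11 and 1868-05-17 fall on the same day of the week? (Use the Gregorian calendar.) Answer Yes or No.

Yes

From Nov 11, 1855 to May 17, 1868 is 4571 days.
4571 mod 7 = 0, so they are the same weekday.
(Nov 11, 1855 is a Sunday; May 17, 1868 is a Sunday.)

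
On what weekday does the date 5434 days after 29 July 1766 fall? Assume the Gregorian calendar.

Thursday

Jul 29, 1766 is a Tuesday.
5434 mod 7 = 2, so 5434 days after a Tuesday is Tuesday + 2 = Thursday.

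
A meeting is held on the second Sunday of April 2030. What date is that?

April 14, 2030

April 1, 2030 is a Monday.
The first Sunday is therefore April 7 (6 days later).
The second Sunday is 7 + 1×7 = April 14.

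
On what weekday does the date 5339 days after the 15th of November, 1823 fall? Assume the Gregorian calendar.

Thursday

First find the weekday of Nov 15, 1823. Doomsday rule: the anchor day for the 1800s is Friday. For year 23: 23÷12 = 1 r 11, and 11÷4 = 2, so 1+11+2 = 14.
Friday + 14 ≡ Friday — that's 1823's doomsday.
In November the doomsday date is Nov 7.
Nov 15 is 8 days after Nov 7; 8 mod 7 = 1, so Friday + 1 = Saturday.
5339 mod 7 = 5, so 5339 days after a Saturday is Saturday + 5 = Thursday.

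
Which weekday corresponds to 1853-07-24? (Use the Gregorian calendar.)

Doomsday rule: the anchor day for the 1800s is Friday. For year 53: 53÷12 = 4 r 5, and 5÷4 = 1, so 4+5+1 = 10.
Friday + 10 ≡ Monday — that's 1853's doomsday.
In July the doomsday date is Jul 11.
Jul 24 is 13 days after Jul 11; 13 mod 7 = 6, so Monday + 6 = Sunday.

Sunday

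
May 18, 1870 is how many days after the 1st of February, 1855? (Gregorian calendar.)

5585

Feb 1, 1855 → Feb 1, 1856: 365 days.
Feb 1, 1856 → Feb 1, 1857: 366 days (Feb 29, 1856 is in that span).
Feb 1, 1857 → Feb 1, 1858: 365 days.
Feb 1, 1858 → Feb 1, 1859: 365 days.
Feb 1, 1859 → Feb 1, 1860: 365 days.
Feb 1, 1860 → Feb 1, 1861: 366 days (Feb 29, 1860 is in that span).
Feb 1, 1861 → Feb 1, 1862: 365 days.
Feb 1, 1862 → Feb 1, 1863: 365 days.
Feb 1, 1863 → Feb 1, 1864: 365 days.
Feb 1, 1864 → Feb 1, 1865: 366 days (Feb 29, 1864 is in that span).
Feb 1, 1865 → Feb 1, 1866: 365 days.
Feb 1, 1866 → Feb 1, 1867: 365 days.
Feb 1, 1867 → Feb 1, 1868: 365 days.
Feb 1, 1868 → Feb 1, 1869: 366 days (Feb 29, 1868 is in that span).
Feb 1, 1869 → Feb 1, 1870: 365 days.
Feb 1, 1870 → Mar 1, 1870: 28 days (February has 28).
Mar 1, 1870 → Apr 1, 1870: 31 days (March has 31).
Apr 1, 1870 → May 1, 1870: 30 days (April has 30).
May 1, 1870 → May 18, 1870: 17 days.
Total: 5585 days.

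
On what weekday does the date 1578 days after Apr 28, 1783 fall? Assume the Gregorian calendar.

Thursday

Apr 28, 1783 is a Monday.
1578 mod 7 = 3, so 1578 days after a Monday is Monday + 3 = Thursday.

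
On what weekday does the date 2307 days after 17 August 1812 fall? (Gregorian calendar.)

First find the weekday of Aug 17, 1812. Doomsday rule: the anchor day for the 1800s is Friday. For year 12: 12÷12 = 1 r 0, and 0÷4 = 0, so 1+0+0 = 1.
Friday + 1 ≡ Saturday — that's 1812's doomsday.
In August the doomsday date is Aug 8.
Aug 17 is 9 days after Aug 8; 9 mod 7 = 2, so Saturday + 2 = Monday.
2307 mod 7 = 4, so 2307 days after a Monday is Monday + 4 = Friday.

Friday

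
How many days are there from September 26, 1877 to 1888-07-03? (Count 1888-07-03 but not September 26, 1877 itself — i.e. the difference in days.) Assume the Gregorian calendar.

3933

Sep 26, 1877 → Sep 26, 1878: 365 days.
Sep 26, 1878 → Sep 26, 1879: 365 days.
Sep 26, 1879 → Sep 26, 1880: 366 days (Feb 29, 1880 is in that span).
Sep 26, 1880 → Sep 26, 1881: 365 days.
Sep 26, 1881 → Sep 26, 1882: 365 days.
Sep 26, 1882 → Sep 26, 1883: 365 days.
Sep 26, 1883 → Sep 26, 1884: 366 days (Feb 29, 1884 is in that span).
Sep 26, 1884 → Sep 26, 1885: 365 days.
Sep 26, 1885 → Sep 26, 1886: 365 days.
Sep 26, 1886 → Sep 26, 1887: 365 days.
Sep 26, 1887 → Oct 26, 1887: 30 days (September has 30).
Oct 26, 1887 → Nov 26, 1887: 31 days (October has 31).
Nov 26, 1887 → Dec 26, 1887: 30 days (November has 30).
Dec 26, 1887 → Jan 26, 1888: 31 days (December has 31).
Jan 26, 1888 → Feb 26, 1888: 31 days (January has 31).
Feb 26, 1888 → Mar 26, 1888: 29 days (February has 29).
Mar 26, 1888 → Apr 26, 1888: 31 days (March has 31).
Apr 26, 1888 → May 26, 1888: 30 days (April has 30).
May 26, 1888 → Jun 26, 1888: 31 days (May has 31).
Jun 26, 1888 → Jul 3, 1888: 7 days.
Total: 3933 days.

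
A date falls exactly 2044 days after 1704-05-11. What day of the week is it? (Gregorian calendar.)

Sunday

First find the weekday of May 11, 1704. Doomsday rule: the anchor day for the 1700s is Sunday. For year 04: 4÷12 = 0 r 4, and 4÷4 = 1, so 0+4+1 = 5.
Sunday + 5 ≡ Friday — that's 1704's doomsday.
In May the doomsday date is May 9.
May 11 is 2 days after May 9; 2 mod 7 = 2, so Friday + 2 = Sunday.
2044 mod 7 = 0, so 2044 days after a Sunday is Sunday + 0 = Sunday.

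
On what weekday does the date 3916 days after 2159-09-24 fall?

Thursday

First find the weekday of Sep 24, 2159. Doomsday rule: the anchor day for the 2100s is Sunday. For year 59: 59÷12 = 4 r 11, and 11÷4 = 2, so 4+11+2 = 17.
Sunday + 17 ≡ Wednesday — that's 2159's doomsday.
In September the doomsday date is Sep 5.
Sep 24 is 19 days after Sep 5; 19 mod 7 = 5, so Wednesday + 5 = Monday.
3916 mod 7 = 3, so 3916 days after a Monday is Monday + 3 = Thursday.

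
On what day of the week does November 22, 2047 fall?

Doomsday rule: the anchor day for the 2000s is Tuesday. For year 47: 47÷12 = 3 r 11, and 11÷4 = 2, so 3+11+2 = 16.
Tuesday + 16 ≡ Thursday — that's 2047's doomsday.
In November the doomsday date is Nov 7.
Nov 22 is 15 days after Nov 7; 15 mod 7 = 1, so Thursday + 1 = Friday.

Friday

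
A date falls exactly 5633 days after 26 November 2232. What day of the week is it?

Saturday

First find the weekday of Nov 26, 2232. Doomsday rule: the anchor day for the 2200s is Friday. For year 32: 32÷12 = 2 r 8, and 8÷4 = 2, so 2+8+2 = 12.
Friday + 12 ≡ Wednesday — that's 2232's doomsday.
In November the doomsday date is Nov 7.
Nov 26 is 19 days after Nov 7; 19 mod 7 = 5, so Wednesday + 5 = Monday.
5633 mod 7 = 5, so 5633 days after a Monday is Monday + 5 = Saturday.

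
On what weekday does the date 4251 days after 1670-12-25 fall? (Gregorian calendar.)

Dec 25, 1670 is a Thursday.
4251 mod 7 = 2, so 4251 days after a Thursday is Thursday + 2 = Saturday.

Saturday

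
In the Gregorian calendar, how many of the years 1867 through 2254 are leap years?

Multiples of 4 in [1867,2254]: 97.
Of those, multiples of 100: 4 (not leap unless ÷400).
Multiples of 400: 1.
Leap years = 97 − 4 + 1 = 94.

94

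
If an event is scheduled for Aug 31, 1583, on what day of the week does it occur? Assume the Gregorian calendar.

Doomsday rule: the anchor day for the 1500s is Wednesday. For year 83: 83÷12 = 6 r 11, and 11÷4 = 2, so 6+11+2 = 19.
Wednesday + 19 ≡ Monday — that's 1583's doomsday.
In August the doomsday date is Aug 8.
Aug 31 is 23 days after Aug 8; 23 mod 7 = 2, so Monday + 2 = Wednesday.

Wednesday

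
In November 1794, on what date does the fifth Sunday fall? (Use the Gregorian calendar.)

November 1, 1794 is a Saturday.
The first Sunday is therefore November 2 (1 days later).
The fifth Sunday is 2 + 4×7 = November 30.

November 30, 1794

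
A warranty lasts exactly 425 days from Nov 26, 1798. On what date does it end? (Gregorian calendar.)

+365 (one year) → Nov 26, 1799 (60 left).
Nov has 30 days: +5 → Dec 1, 1799 (55 left).
Dec has 31 days: +31 → Jan 1, 1800 (24 left).
+24 → Jan 25, 1800.

January 25, 1800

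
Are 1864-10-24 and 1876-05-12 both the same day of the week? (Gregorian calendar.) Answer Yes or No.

No

From Oct 24, 1864 to May 12, 1876 is 4218 days.
4218 mod 7 = 4, so they are different weekdays.
(Oct 24, 1864 is a Monday; May 12, 1876 is a Friday.)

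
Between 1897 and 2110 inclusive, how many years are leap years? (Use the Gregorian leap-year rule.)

Multiples of 4 in [1897,2110]: 53.
Of those, multiples of 100: 3 (not leap unless ÷400).
Multiples of 400: 1.
Leap years = 53 − 3 + 1 = 51.

51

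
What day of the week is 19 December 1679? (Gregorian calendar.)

Tuesday

Doomsday rule: the anchor day for the 1600s is Tuesday. For year 79: 79÷12 = 6 r 7, and 7÷4 = 1, so 6+7+1 = 14.
Tuesday + 14 ≡ Tuesday — that's 1679's doomsday.
In December the doomsday date is Dec 12.
Dec 19 is 7 days after Dec 12; 7 mod 7 = 0, so Tuesday + 0 = Tuesday.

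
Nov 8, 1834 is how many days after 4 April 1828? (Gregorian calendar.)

2409

Apr 4, 1828 → Apr 4, 1829: 365 days.
Apr 4, 1829 → Apr 4, 1830: 365 days.
Apr 4, 1830 → Apr 4, 1831: 365 days.
Apr 4, 1831 → Apr 4, 1832: 366 days (Feb 29, 1832 is in that span).
Apr 4, 1832 → Apr 4, 1833: 365 days.
Apr 4, 1833 → Apr 4, 1834: 365 days.
Apr 4, 1834 → May 4, 1834: 30 days (April has 30).
May 4, 1834 → Jun 4, 1834: 31 days (May has 31).
Jun 4, 1834 → Jul 4, 1834: 30 days (June has 30).
Jul 4, 1834 → Aug 4, 1834: 31 days (July has 31).
Aug 4, 1834 → Sep 4, 1834: 31 days (August has 31).
Sep 4, 1834 → Oct 4, 1834: 30 days (September has 30).
Oct 4, 1834 → Nov 4, 1834: 31 days (October has 31).
Nov 4, 1834 → Nov 8, 1834: 4 days.
Total: 2409 days.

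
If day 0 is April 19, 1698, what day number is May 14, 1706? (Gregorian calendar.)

Apr 19, 1698 → Apr 19, 1699: 365 days.
Apr 19, 1699 → Apr 19, 1700: 365 days.
Apr 19, 1700 → Apr 19, 1701: 365 days.
Apr 19, 1701 → Apr 19, 1702: 365 days.
Apr 19, 1702 → Apr 19, 1703: 365 days.
Apr 19, 1703 → Apr 19, 1704: 366 days (Feb 29, 1704 is in that span).
Apr 19, 1704 → Apr 19, 1705: 365 days.
Apr 19, 1705 → May 19, 1705: 30 days (April has 30).
May 19, 1705 → Jun 19, 1705: 31 days (May has 31).
Jun 19, 1705 → Jul 19, 1705: 30 days (June has 30).
Jul 19, 1705 → Aug 19, 1705: 31 days (July has 31).
Aug 19, 1705 → Sep 19, 1705: 31 days (August has 31).
Sep 19, 1705 → Oct 19, 1705: 30 days (September has 30).
Oct 19, 1705 → Nov 19, 1705: 31 days (October has 31).
Nov 19, 1705 → Dec 19, 1705: 30 days (November has 30).
Dec 19, 1705 → Jan 19, 1706: 31 days (December has 31).
Jan 19, 1706 → Feb 19, 1706: 31 days (January has 31).
Feb 19, 1706 → Mar 19, 1706: 28 days (February has 28).
Mar 19, 1706 → Apr 19, 1706: 31 days (March has 31).
Apr 19, 1706 → May 14, 1706: 25 days.
Total: 2946 days.

2946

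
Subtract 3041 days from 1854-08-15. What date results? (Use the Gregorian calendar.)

April 18, 1846

−365 (one year) → Aug 15, 1853 (2676 left).
−365 (one year) → Aug 15, 1852 (2311 left).
−366 (one year; includes Feb 29, 1852) → Aug 15, 1851 (1945 left).
−365 (one year) → Aug 15, 1850 (1580 left).
−365 (one year) → Aug 15, 1849 (1215 left).
−365 (one year) → Aug 15, 1848 (850 left).
−366 (one year; includes Feb 29, 1848) → Aug 15, 1847 (484 left).
−365 (one year) → Aug 15, 1846 (119 left).
−15 → Jul 31, 1846 (end of Jul, 31 days; 104 left).
−31 → Jun 30, 1846 (end of Jun, 30 days; 73 left).
−30 → May 31, 1846 (end of May, 31 days; 43 left).
−31 → Apr 30, 1846 (end of Apr, 30 days; 12 left).
−12 → Apr 18, 1846.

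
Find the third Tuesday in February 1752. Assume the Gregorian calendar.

February 1, 1752 is a Tuesday.
The first Tuesday is therefore February 1 (same day).
The third Tuesday is 1 + 2×7 = February 15.

February 15, 1752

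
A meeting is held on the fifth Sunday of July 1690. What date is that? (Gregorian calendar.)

July 1, 1690 is a Saturday.
The first Sunday is therefore July 2 (1 days later).
The fifth Sunday is 2 + 4×7 = July 30.

July 30, 1690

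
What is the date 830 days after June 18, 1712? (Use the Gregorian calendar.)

+365 (one year) → Jun 18, 1713 (465 left).
+365 (one year) → Jun 18, 1714 (100 left).
Jun has 30 days: +13 → Jul 1, 1714 (87 left).
Jul has 31 days: +31 → Aug 1, 1714 (56 left).
Aug has 31 days: +31 → Sep 1, 1714 (25 left).
+25 → Sep 26, 1714.

September 26, 1714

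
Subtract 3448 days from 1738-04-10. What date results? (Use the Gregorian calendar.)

−365 (one year) → Apr 10, 1737 (3083 left).
−365 (one year) → Apr 10, 1736 (2718 left).
−366 (one year; includes Feb 29, 1736) → Apr 10, 1735 (2352 left).
−365 (one year) → Apr 10, 1734 (1987 left).
−365 (one year) → Apr 10, 1733 (1622 left).
−365 (one year) → Apr 10, 1732 (1257 left).
−366 (one year; includes Feb 29, 1732) → Apr 10, 1731 (891 left).
−365 (one year) → Apr 10, 1730 (526 left).
−365 (one year) → Apr 10, 1729 (161 left).
−10 → Mar 31, 1729 (end of Mar, 31 days; 151 left).
−31 → Feb 28, 1729 (end of Feb, 28 days; 120 left).
−28 → Jan 31, 1729 (end of Jan, 31 days; 92 left).
−31 → Dec 31, 1728 (end of Dec, 31 days; 61 left).
−31 → Nov 30, 1728 (end of Nov, 30 days; 30 left).
−30 → Oct 31, 1728 (end of Oct, 31 days; 0 left).

October 31, 1728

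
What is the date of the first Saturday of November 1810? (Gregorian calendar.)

November 1, 1810 is a Thursday.
The first Saturday is therefore November 3 (2 days later).

November 3, 1810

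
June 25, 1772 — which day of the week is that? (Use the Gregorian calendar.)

Thursday

Doomsday rule: the anchor day for the 1700s is Sunday. For year 72: 72÷12 = 6 r 0, and 0÷4 = 0, so 6+0+0 = 6.
Sunday + 6 ≡ Saturday — that's 1772's doomsday.
In June the doomsday date is Jun 6.
Jun 25 is 19 days after Jun 6; 19 mod 7 = 5, so Saturday + 5 = Thursday.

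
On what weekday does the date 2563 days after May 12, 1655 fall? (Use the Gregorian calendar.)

May 12, 1655 is a Wednesday.
2563 mod 7 = 1, so 2563 days after a Wednesday is Wednesday + 1 = Thursday.

Thursday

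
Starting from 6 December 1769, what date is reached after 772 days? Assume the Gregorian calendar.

January 17, 1772

+365 (one year) → Dec 6, 1770 (407 left).
+365 (one year) → Dec 6, 1771 (42 left).
Dec has 31 days: +26 → Jan 1, 1772 (16 left).
+16 → Jan 17, 1772.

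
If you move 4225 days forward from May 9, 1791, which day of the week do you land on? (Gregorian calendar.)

Friday

May 9, 1791 is a Monday.
4225 mod 7 = 4, so 4225 days after a Monday is Monday + 4 = Friday.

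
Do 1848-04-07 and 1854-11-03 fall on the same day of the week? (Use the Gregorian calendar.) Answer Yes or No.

From Apr 7, 1848 to Nov 3, 1854 is 2401 days.
2401 mod 7 = 0, so they are the same weekday.
(Apr 7, 1848 is a Friday; Nov 3, 1854 is a Friday.)

Yes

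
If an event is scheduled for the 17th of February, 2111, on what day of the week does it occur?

Tuesday

Doomsday rule: the anchor day for the 2100s is Sunday. For year 11: 11÷12 = 0 r 11, and 11÷4 = 2, so 0+11+2 = 13.
Sunday + 13 ≡ Saturday — that's 2111's doomsday.
In February the doomsday date is Feb 28 (2111 is not a leap year).
Feb 17 is 11 days before Feb 28; 11 mod 7 = 4, so Saturday − 4 = Tuesday.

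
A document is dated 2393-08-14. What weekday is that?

Saturday

Doomsday rule: the anchor day for the 2300s is Wednesday. For year 93: 93÷12 = 7 r 9, and 9÷4 = 2, so 7+9+2 = 18.
Wednesday + 18 ≡ Sunday — that's 2393's doomsday.
In August the doomsday date is Aug 8.
Aug 14 is 6 days after Aug 8; 6 mod 7 = 6, so Sunday + 6 = Saturday.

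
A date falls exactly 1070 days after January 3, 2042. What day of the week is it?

First find the weekday of Jan 3, 2042. Doomsday rule: the anchor day for the 2000s is Tuesday. For year 42: 42÷12 = 3 r 6, and 6÷4 = 1, so 3+6+1 = 10.
Tuesday + 10 ≡ Friday — that's 2042's doomsday.
In January the doomsday date is Jan 3 (2042 is not a leap year).
Jan 3 is the doomsday itself: Friday.
1070 mod 7 = 6, so 1070 days after a Friday is Friday + 6 = Thursday.

Thursday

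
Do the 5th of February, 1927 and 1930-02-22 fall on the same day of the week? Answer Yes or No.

From Feb 5, 1927 to Feb 22, 1930 is 1113 days.
1113 mod 7 = 0, so they are the same weekday.
(Feb 5, 1927 is a Saturday; Feb 22, 1930 is a Saturday.)

Yes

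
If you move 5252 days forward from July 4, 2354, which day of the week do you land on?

Jul 4, 2354 is a Sunday.
5252 mod 7 = 2, so 5252 days after a Sunday is Sunday + 2 = Tuesday.

Tuesday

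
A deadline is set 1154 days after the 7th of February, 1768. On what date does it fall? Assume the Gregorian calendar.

+366 (one year; includes Feb 29, 1768) → Feb 7, 1769 (788 left).
+365 (one year) → Feb 7, 1770 (423 left).
+365 (one year) → Feb 7, 1771 (58 left).
Feb has 28 days: +22 → Mar 1, 1771 (36 left).
Mar has 31 days: +31 → Apr 1, 1771 (5 left).
+5 → Apr 6, 1771.

April 6, 1771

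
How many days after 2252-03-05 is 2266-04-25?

5164

Mar 5, 2252 → Mar 5, 2253: 365 days.
Mar 5, 2253 → Mar 5, 2254: 365 days.
Mar 5, 2254 → Mar 5, 2255: 365 days.
Mar 5, 2255 → Mar 5, 2256: 366 days (Feb 29, 2256 is in that span).
Mar 5, 2256 → Mar 5, 2257: 365 days.
Mar 5, 2257 → Mar 5, 2258: 365 days.
Mar 5, 2258 → Mar 5, 2259: 365 days.
Mar 5, 2259 → Mar 5, 2260: 366 days (Feb 29, 2260 is in that span).
Mar 5, 2260 → Mar 5, 2261: 365 days.
Mar 5, 2261 → Mar 5, 2262: 365 days.
Mar 5, 2262 → Mar 5, 2263: 365 days.
Mar 5, 2263 → Mar 5, 2264: 366 days (Feb 29, 2264 is in that span).
Mar 5, 2264 → Mar 5, 2265: 365 days.
Mar 5, 2265 → Mar 5, 2266: 365 days.
Mar 5, 2266 → Apr 5, 2266: 31 days (March has 31).
Apr 5, 2266 → Apr 25, 2266: 20 days.
Total: 5164 days.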